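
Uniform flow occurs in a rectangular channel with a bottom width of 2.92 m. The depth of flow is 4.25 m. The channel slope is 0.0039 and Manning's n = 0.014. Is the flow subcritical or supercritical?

Flow area A = b·y = 2.92 × 4.25 = 12.41 m². Wetted perimeter P = b + 2y = 2.92 + 2×4.25 = 11.42 m.
Hydraulic radius R = A/P = 12.41/11.42 = 1.087 m.
V = (1/n) R^(2/3) √S = (1/0.014) × 1.087^(2/3) × √0.0039 = 4.715 m/s. Hydraulic depth D_h = A/T = 12.41/2.92 = 4.25 m.
Froude number Fr = V/√(g·D_h) = 4.715/√(9.81×4.25) = 0.73, which is less than 1, so the flow is subcritical.

subcritical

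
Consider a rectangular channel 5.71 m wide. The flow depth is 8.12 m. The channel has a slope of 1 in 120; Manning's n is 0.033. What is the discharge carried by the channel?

Q = 211 m³/s

Flow area A = b·y = 5.71 × 8.12 = 46.37 m². Wetted perimeter P = b + 2y = 5.71 + 2×8.12 = 21.95 m.
Hydraulic radius R = A/P = 46.37/21.95 = 2.112 m.
Manning's equation: Q = (1/n) A R^(2/3) S^(1/2) = (1/0.033) × 46.37 × 2.112^(2/3) × 0.008333^(1/2) = 211 m³/s.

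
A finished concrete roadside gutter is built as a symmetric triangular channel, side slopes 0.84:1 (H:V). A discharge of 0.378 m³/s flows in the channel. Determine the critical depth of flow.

y_c = 0.529 m

At critical depth, Q² T / (g A³) = 1, i.e. A³/T = Q²/g = 0.378²/9.81 = 0.01457.
Trying y = 0.458 m: A³/T = 0.00711 — low.
Trying y = 0.592 m: A³/T = 0.02565 — high.
Trying y = 0.529 m: A³/T = 0.01462 — matches.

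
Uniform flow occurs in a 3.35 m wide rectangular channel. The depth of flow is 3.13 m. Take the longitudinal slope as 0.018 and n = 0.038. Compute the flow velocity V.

V = 3.74 m/s

Flow area A = b·y = 3.35 × 3.13 = 10.49 m². Wetted perimeter P = b + 2y = 3.35 + 2×3.13 = 9.61 m.
Hydraulic radius R = A/P = 10.49/9.61 = 1.091 m.
From Manning's equation, V = (1/n) R^(2/3) S^(1/2) = (1/0.038) × 1.091^(2/3) × 0.018^(1/2) = 3.74 m/s.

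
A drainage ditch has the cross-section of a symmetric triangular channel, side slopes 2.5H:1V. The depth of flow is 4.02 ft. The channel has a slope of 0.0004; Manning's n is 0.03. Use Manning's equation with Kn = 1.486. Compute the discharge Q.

Q = 60.7 ft³/s

For a triangular section with side slope z = 2.5: A = zy² = 2.5×4.02² = 40.4 ft²; P = 2y√(1+z²) = 2×4.02×2.693 = 21.65 ft.
Hydraulic radius R = A/P = 40.4/21.65 = 1.866 ft.
Manning's equation: Q = (1.486/n) A R^(2/3) S^(1/2) = (1.486/0.03) × 40.4 × 1.866^(2/3) × 0.0004^(1/2) = 60.7 ft³/s.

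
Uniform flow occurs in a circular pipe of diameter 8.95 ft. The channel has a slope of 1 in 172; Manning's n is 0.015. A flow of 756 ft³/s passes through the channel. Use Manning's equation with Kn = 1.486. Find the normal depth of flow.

y_n = 6.83 ft

Manning's equation rearranged: A R^(2/3) = nQ / (1.486·√S) = 0.015 × 756 / (1.486 × √0.005814) = 100.1.
Trying y = 5.83 ft: A R^(2/3) = 81.66 — too small.
Trying y = 6.83 ft: A R^(2/3) = 100.1 — matches.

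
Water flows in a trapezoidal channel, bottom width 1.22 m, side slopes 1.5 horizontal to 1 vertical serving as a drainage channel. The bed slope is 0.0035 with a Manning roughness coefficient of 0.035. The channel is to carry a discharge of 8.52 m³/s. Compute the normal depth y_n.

Manning's equation rearranged: A R^(2/3) = nQ / (1·√S) = 0.035 × 8.52 / (√0.0035) = 5.04.
At y = 1.74 m: A R^(2/3) = 6.163 — high.
At y = 1.24 m: A R^(2/3) = 2.928 — low.
At y = 1.59 m: A R^(2/3) = 5.04 — ≈ 5.04.

y_n = 1.59 m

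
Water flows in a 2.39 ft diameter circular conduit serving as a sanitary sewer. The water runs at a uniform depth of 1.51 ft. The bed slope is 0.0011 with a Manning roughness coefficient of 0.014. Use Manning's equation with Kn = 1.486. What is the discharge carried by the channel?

For a circular section of diameter D = 2.39 ft at depth y = 1.51 ft, the central angle is θ = 2 arccos(1 − 2y/D) = 3.675 rad. Then A = (D²/8)(θ − sin θ) = 2.987 ft² and P = Dθ/2 = 4.392 ft.
Hydraulic radius R = A/P = 2.987/4.392 = 0.6802 ft.
Manning's equation: Q = (1.486/n) A R^(2/3) S^(1/2) = (1.486/0.014) × 2.987 × 0.6802^(2/3) × 0.0011^(1/2) = 8.13 ft³/s.

Q = 8.13 ft³/s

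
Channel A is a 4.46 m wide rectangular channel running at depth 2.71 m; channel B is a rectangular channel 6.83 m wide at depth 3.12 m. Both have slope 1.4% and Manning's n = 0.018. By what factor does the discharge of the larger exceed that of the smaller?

Channel A: Flow area A = b·y = 4.46 × 2.71 = 12.09 m². Wetted perimeter P = b + 2y = 4.46 + 2×2.71 = 9.88 m. Hydraulic radius R = A/P = 12.09/9.88 = 1.223 m. Q_A = (1/0.018)·12.09·1.223^(2/3)·√0.014 = 90.88 m³/s.
Channel B: Flow area A = b·y = 6.83 × 3.12 = 21.31 m². Wetted perimeter P = b + 2y = 6.83 + 2×3.12 = 13.07 m. Hydraulic radius R = A/P = 21.31/13.07 = 1.63 m. Q_B = (1/0.018)·21.31·1.63^(2/3)·√0.014 = 194 m³/s.
The larger discharge is 194 m³/s and the smaller is 90.88 m³/s; the ratio is 2.14.

2.14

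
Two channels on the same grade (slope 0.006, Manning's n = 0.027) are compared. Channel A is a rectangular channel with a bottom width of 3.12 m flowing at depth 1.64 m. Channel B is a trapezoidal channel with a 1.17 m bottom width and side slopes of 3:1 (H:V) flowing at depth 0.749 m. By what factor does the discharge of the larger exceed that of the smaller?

Channel A: Flow area A = b·y = 3.12 × 1.64 = 5.117 m². Wetted perimeter P = b + 2y = 3.12 + 2×1.64 = 6.4 m. Hydraulic radius R = A/P = 5.117/6.4 = 0.7995 m. Q_A = (1/0.027)·5.117·0.7995^(2/3)·√0.006 = 12.65 m³/s.
Channel B: With bottom width b = 1.17 m and side slope z = 3: A = (b + zy)y = (1.17 + 3×0.749)×0.749 = 2.559 m²; P = b + 2y√(1+z²) = 1.17 + 2×0.749×3.162 = 5.907 m. Hydraulic radius R = A/P = 2.559/5.907 = 0.4333 m. Q_B = (1/0.027)·2.559·0.4333^(2/3)·√0.006 = 4.204 m³/s.
The larger discharge is 12.65 m³/s and the smaller is 4.204 m³/s; the ratio is 3.01.

3.01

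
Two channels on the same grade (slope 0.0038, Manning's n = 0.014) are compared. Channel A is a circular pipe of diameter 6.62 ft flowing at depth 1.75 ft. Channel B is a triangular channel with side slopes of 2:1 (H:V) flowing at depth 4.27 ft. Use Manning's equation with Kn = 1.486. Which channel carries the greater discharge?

Channel A: For a circular section of diameter D = 6.62 ft at depth y = 1.75 ft, the central angle is θ = 2 arccos(1 − 2y/D) = 2.16 rad. Then A = (D²/8)(θ − sin θ) = 7.279 ft² and P = Dθ/2 = 7.15 ft. Hydraulic radius R = A/P = 7.279/7.15 = 1.018 ft. Q_A = (1.486/0.014)·7.279·1.018^(2/3)·√0.0038 = 48.2 ft³/s.
Channel B: For a triangular section with side slope z = 2: A = zy² = 2×4.27² = 36.47 ft²; P = 2y√(1+z²) = 2×4.27×2.236 = 19.1 ft. Hydraulic radius R = A/P = 36.47/19.1 = 1.91 ft. Q_B = (1.486/0.014)·36.47·1.91^(2/3)·√0.0038 = 367.3 ft³/s.
Q_A = 48.2 ft³/s vs Q_B = 367.3 ft³/s, so channel B carries more.

channel B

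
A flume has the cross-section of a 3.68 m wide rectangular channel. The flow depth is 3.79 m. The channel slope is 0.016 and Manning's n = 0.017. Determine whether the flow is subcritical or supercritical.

supercritical

Flow area A = b·y = 3.68 × 3.79 = 13.95 m². Wetted perimeter P = b + 2y = 3.68 + 2×3.79 = 11.26 m.
Hydraulic radius R = A/P = 13.95/11.26 = 1.239 m.
V = (1/n) R^(2/3) √S = (1/0.017) × 1.239^(2/3) × √0.016 = 8.582 m/s. Hydraulic depth D_h = A/T = 13.95/3.68 = 3.79 m.
Froude number Fr = V/√(g·D_h) = 8.582/√(9.81×3.79) = 1.41, which is greater than 1, so the flow is supercritical.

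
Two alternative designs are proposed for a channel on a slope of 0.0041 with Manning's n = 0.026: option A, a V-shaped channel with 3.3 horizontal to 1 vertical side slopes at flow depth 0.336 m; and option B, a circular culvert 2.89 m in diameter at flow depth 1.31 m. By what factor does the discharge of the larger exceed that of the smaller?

20.2

Channel A: For a triangular section with side slope z = 3.3: A = zy² = 3.3×0.336² = 0.3726 m²; P = 2y√(1+z²) = 2×0.336×3.448 = 2.317 m. Hydraulic radius R = A/P = 0.3726/2.317 = 0.1608 m. Q_A = (1/0.026)·0.3726·0.1608^(2/3)·√0.0041 = 0.2713 m³/s.
Channel B: For a circular section of diameter D = 2.89 m at depth y = 1.31 m, the central angle is θ = 2 arccos(1 − 2y/D) = 2.954 rad. Then A = (D²/8)(θ − sin θ) = 2.89 m² and P = Dθ/2 = 4.269 m. Hydraulic radius R = A/P = 2.89/4.269 = 0.677 m. Q_B = (1/0.026)·2.89·0.677^(2/3)·√0.0041 = 5.488 m³/s.
The larger discharge is 5.488 m³/s and the smaller is 0.2713 m³/s; the ratio is 20.2.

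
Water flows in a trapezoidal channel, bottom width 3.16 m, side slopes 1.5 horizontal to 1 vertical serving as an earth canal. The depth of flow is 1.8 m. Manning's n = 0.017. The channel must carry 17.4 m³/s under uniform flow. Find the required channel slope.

With bottom width b = 3.16 m and side slope z = 1.5: A = (b + zy)y = (3.16 + 1.5×1.8)×1.8 = 10.55 m²; P = b + 2y√(1+z²) = 3.16 + 2×1.8×1.803 = 9.65 m.
Hydraulic radius R = A/P = 10.55/9.65 = 1.093 m.
From Manning's equation, S = [nQ / (1 A R^(2/3))]² = [0.017 × 17.4 / (1 × 10.55 × 1.093^(2/3))]² = 0.000698.

S = 0.000698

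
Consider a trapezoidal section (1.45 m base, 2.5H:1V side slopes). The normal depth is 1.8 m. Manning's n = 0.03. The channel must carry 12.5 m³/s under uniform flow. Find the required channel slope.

S = 0.00129

With bottom width b = 1.45 m and side slope z = 2.5: A = (b + zy)y = (1.45 + 2.5×1.8)×1.8 = 10.71 m²; P = b + 2y√(1+z²) = 1.45 + 2×1.8×2.693 = 11.14 m.
Hydraulic radius R = A/P = 10.71/11.14 = 0.9611 m.
From Manning's equation, S = [nQ / (1 A R^(2/3))]² = [0.03 × 12.5 / (1 × 10.71 × 0.9611^(2/3))]² = 0.00129.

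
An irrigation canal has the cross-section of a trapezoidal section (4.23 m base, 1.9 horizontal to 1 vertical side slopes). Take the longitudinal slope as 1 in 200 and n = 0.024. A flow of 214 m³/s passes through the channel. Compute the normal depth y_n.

y_n = 3.82 m

Manning's equation rearranged: A R^(2/3) = nQ / (1·√S) = 0.024 × 214 / (√0.005) = 72.63.
At y = 3.31 m: A R^(2/3) = 53.18 — too small.
At y = 4.18 m: A R^(2/3) = 88.5 — too large.
At y = 3.82 m: A R^(2/3) = 72.58 — close enough.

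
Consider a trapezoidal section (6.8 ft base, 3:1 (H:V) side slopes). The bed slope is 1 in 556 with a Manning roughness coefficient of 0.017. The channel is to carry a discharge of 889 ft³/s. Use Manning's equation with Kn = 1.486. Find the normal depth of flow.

y_n = 5.21 ft

Manning's equation rearranged: A R^(2/3) = nQ / (1.486·√S) = 0.017 × 889 / (1.486 × √0.001799) = 239.8.
Trying y = 5.69 ft: A R^(2/3) = 293.4 — too large.
Trying y = 4.1 ft: A R^(2/3) = 140.1 — too small.
Trying y = 5.21 ft: A R^(2/3) = 239.8 — matches.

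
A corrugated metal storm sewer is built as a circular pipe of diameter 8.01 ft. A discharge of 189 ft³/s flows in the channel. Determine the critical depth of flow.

y_c = 3.43 ft

At critical depth, Q² T / (g A³) = 1, i.e. A³/T = Q²/g = 189²/32.2 = 1109.
At y = 2.4 ft: A³/T = 278.6 — low.
At y = 3.43 ft: A³/T = 1104 — matches.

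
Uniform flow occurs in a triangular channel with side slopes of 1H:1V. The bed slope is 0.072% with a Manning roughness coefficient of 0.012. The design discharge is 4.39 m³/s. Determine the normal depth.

y_n = 1.67 m

Manning's equation rearranged: A R^(2/3) = nQ / (1·√S) = 0.012 × 4.39 / (√0.00072) = 1.963.
Trying y = 1.92 m: A R^(2/3) = 2.847 — too large.
Trying y = 1.48 m: A R^(2/3) = 1.422 — too small.
Trying y = 1.67 m: A R^(2/3) = 1.963 — close enough.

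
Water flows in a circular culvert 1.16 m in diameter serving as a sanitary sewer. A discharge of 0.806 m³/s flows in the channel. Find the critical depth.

At critical depth, Q² T / (g A³) = 1, i.e. A³/T = Q²/g = 0.806²/9.81 = 0.06622.
At y = 0.555 m: A³/T = 0.1075 — high.
At y = 0.415 m: A³/T = 0.03523 — low.
At y = 0.489 m: A³/T = 0.0662 — ≈ 0.06622.

y_c = 0.489 m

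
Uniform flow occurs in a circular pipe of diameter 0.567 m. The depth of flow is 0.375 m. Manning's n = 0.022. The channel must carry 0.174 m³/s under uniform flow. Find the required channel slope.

S = 0.00517

For a circular section of diameter D = 0.567 m at depth y = 0.375 m, the central angle is θ = 2 arccos(1 − 2y/D) = 3.799 rad. Then A = (D²/8)(θ − sin θ) = 0.1772 m² and P = Dθ/2 = 1.077 m.
Hydraulic radius R = A/P = 0.1772/1.077 = 0.1645 m.
From Manning's equation, S = [nQ / (1 A R^(2/3))]² = [0.022 × 0.174 / (1 × 0.1772 × 0.1645^(2/3))]² = 0.00517.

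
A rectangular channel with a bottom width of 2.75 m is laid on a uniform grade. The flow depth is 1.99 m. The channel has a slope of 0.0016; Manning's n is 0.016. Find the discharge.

Q = 11.9 m³/s

Flow area A = b·y = 2.75 × 1.99 = 5.473 m². Wetted perimeter P = b + 2y = 2.75 + 2×1.99 = 6.73 m.
Hydraulic radius R = A/P = 5.473/6.73 = 0.8132 m.
Manning's equation: Q = (1/n) A R^(2/3) S^(1/2) = (1/0.016) × 5.473 × 0.8132^(2/3) × 0.0016^(1/2) = 11.9 m³/s.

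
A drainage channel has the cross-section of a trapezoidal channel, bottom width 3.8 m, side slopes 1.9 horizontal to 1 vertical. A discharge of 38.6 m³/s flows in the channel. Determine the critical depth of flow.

At critical depth, Q² T / (g A³) = 1, i.e. A³/T = Q²/g = 38.6²/9.81 = 151.9.
Trying y = 2.12 m: A³/T = 385.5 — over.
Trying y = 1.45 m: A³/T = 92.23 — short.
Trying y = 1.66 m: A³/T = 152.2 — close enough.

y_c = 1.66 m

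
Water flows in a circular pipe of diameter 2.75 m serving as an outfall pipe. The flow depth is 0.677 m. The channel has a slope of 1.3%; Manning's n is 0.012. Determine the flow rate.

For a circular section of diameter D = 2.75 m at depth y = 0.677 m, the central angle is θ = 2 arccos(1 − 2y/D) = 2.077 rad. Then A = (D²/8)(θ − sin θ) = 1.136 m² and P = Dθ/2 = 2.855 m.
Hydraulic radius R = A/P = 1.136/2.855 = 0.3979 m.
Manning's equation: Q = (1/n) A R^(2/3) S^(1/2) = (1/0.012) × 1.136 × 0.3979^(2/3) × 0.013^(1/2) = 5.84 m³/s.

Q = 5.84 m³/s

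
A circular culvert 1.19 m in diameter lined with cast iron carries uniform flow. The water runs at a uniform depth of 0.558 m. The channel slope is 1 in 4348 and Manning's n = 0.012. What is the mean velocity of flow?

V = 0.548 m/s

For a circular section of diameter D = 1.19 m at depth y = 0.558 m, the central angle is θ = 2 arccos(1 − 2y/D) = 3.017 rad. Then A = (D²/8)(θ − sin θ) = 0.5121 m² and P = Dθ/2 = 1.795 m.
Hydraulic radius R = A/P = 0.5121/1.795 = 0.2853 m.
From Manning's equation, V = (1/n) R^(2/3) S^(1/2) = (1/0.012) × 0.2853^(2/3) × 0.00023^(1/2) = 0.548 m/s.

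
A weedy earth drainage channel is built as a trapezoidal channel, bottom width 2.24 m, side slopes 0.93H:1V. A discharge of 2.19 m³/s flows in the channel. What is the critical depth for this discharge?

At critical depth, Q² T / (g A³) = 1, i.e. A³/T = Q²/g = 2.19²/9.81 = 0.4889.
At y = 0.36 m: A³/T = 0.2737 — low.
At y = 0.432 m: A³/T = 0.4884 — ≈ 0.4889.

y_c = 0.432 m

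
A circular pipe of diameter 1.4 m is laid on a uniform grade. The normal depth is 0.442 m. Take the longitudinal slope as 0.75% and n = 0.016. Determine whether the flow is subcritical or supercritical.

For a circular section of diameter D = 1.4 m at depth y = 0.442 m, the central angle is θ = 2 arccos(1 − 2y/D) = 2.387 rad. Then A = (D²/8)(θ − sin θ) = 0.4168 m² and P = Dθ/2 = 1.671 m.
Hydraulic radius R = A/P = 0.4168/1.671 = 0.2495 m.
V = (1/n) R^(2/3) √S = (1/0.016) × 0.2495^(2/3) × √0.0075 = 2.145 m/s. Hydraulic depth D_h = A/T = 0.4168/1.301 = 0.3203 m.
Froude number Fr = V/√(g·D_h) = 2.145/√(9.81×0.3203) = 1.21, which is greater than 1, so the flow is supercritical.

supercritical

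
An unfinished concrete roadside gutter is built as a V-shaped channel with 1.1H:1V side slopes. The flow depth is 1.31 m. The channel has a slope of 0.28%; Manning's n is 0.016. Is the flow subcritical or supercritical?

subcritical

For a triangular section with side slope z = 1.1: A = zy² = 1.1×1.31² = 1.888 m²; P = 2y√(1+z²) = 2×1.31×1.487 = 3.895 m.
Hydraulic radius R = A/P = 1.888/3.895 = 0.4847 m.
V = (1/n) R^(2/3) √S = (1/0.016) × 0.4847^(2/3) × √0.0028 = 2.041 m/s. Hydraulic depth D_h = A/T = 1.888/2.882 = 0.655 m.
Froude number Fr = V/√(g·D_h) = 2.041/√(9.81×0.655) = 0.805, which is less than 1, so the flow is subcritical.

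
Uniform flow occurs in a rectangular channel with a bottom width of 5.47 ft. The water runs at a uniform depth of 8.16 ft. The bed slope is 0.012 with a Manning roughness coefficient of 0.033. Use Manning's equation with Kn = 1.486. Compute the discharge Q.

Q = 355 ft³/s

Flow area A = b·y = 5.47 × 8.16 = 44.64 ft². Wetted perimeter P = b + 2y = 5.47 + 2×8.16 = 21.79 ft.
Hydraulic radius R = A/P = 44.64/21.79 = 2.048 ft.
Manning's equation: Q = (1.486/n) A R^(2/3) S^(1/2) = (1.486/0.033) × 44.64 × 2.048^(2/3) × 0.012^(1/2) = 355 ft³/s.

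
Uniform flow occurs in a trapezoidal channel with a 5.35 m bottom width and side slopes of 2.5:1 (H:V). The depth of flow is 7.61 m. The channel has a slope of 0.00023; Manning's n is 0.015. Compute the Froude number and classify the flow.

subcritical

With bottom width b = 5.35 m and side slope z = 2.5: A = (b + zy)y = (5.35 + 2.5×7.61)×7.61 = 185.5 m²; P = b + 2y√(1+z²) = 5.35 + 2×7.61×2.693 = 46.33 m.
Hydraulic radius R = A/P = 185.5/46.33 = 4.004 m.
V = (1/n) R^(2/3) √S = (1/0.015) × 4.004^(2/3) × √0.00023 = 2.549 m/s. Hydraulic depth D_h = A/T = 185.5/43.4 = 4.274 m.
Froude number Fr = V/√(g·D_h) = 2.549/√(9.81×4.274) = 0.394, which is less than 1, so the flow is subcritical.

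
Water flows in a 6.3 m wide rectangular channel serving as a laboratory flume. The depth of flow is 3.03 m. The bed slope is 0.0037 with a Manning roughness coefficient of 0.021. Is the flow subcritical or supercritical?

subcritical

Flow area A = b·y = 6.3 × 3.03 = 19.09 m². Wetted perimeter P = b + 2y = 6.3 + 2×3.03 = 12.36 m.
Hydraulic radius R = A/P = 19.09/12.36 = 1.544 m.
V = (1/n) R^(2/3) √S = (1/0.021) × 1.544^(2/3) × √0.0037 = 3.87 m/s. Hydraulic depth D_h = A/T = 19.09/6.3 = 3.03 m.
Froude number Fr = V/√(g·D_h) = 3.87/√(9.81×3.03) = 0.71, which is less than 1, so the flow is subcritical.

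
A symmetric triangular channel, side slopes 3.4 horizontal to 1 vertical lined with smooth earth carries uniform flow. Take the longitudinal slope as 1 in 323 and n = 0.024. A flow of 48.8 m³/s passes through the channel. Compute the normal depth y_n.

Manning's equation rearranged: A R^(2/3) = nQ / (1·√S) = 0.024 × 48.8 / (√0.003096) = 21.05.
Try y = 2.93 m: A R^(2/3) = 36.62 — high.
Try y = 2.38 m: A R^(2/3) = 21.04 — matches.

y_n = 2.38 m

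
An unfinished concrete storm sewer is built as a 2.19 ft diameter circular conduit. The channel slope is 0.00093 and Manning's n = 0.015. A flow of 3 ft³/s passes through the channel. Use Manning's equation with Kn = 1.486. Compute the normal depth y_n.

y_n = 0.955 ft

Manning's equation rearranged: A R^(2/3) = nQ / (1.486·√S) = 0.015 × 3 / (1.486 × √0.00093) = 0.993.
Trying y = 0.812 ft: A R^(2/3) = 0.7385 — low.
Trying y = 1.22 ft: A R^(2/3) = 1.507 — high.
Trying y = 0.955 ft: A R^(2/3) = 0.993 — close enough.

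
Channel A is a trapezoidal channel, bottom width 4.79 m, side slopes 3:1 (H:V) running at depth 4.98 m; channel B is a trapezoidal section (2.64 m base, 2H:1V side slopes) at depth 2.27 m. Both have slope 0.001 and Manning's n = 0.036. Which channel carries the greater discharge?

channel A

Channel A: With bottom width b = 4.79 m and side slope z = 3: A = (b + zy)y = (4.79 + 3×4.98)×4.98 = 98.26 m²; P = b + 2y√(1+z²) = 4.79 + 2×4.98×3.162 = 36.29 m. Hydraulic radius R = A/P = 98.26/36.29 = 2.708 m. Q_A = (1/0.036)·98.26·2.708^(2/3)·√0.001 = 167.7 m³/s.
Channel B: With bottom width b = 2.64 m and side slope z = 2: A = (b + zy)y = (2.64 + 2×2.27)×2.27 = 16.3 m²; P = b + 2y√(1+z²) = 2.64 + 2×2.27×2.236 = 12.79 m. Hydraulic radius R = A/P = 16.3/12.79 = 1.274 m. Q_B = (1/0.036)·16.3·1.274^(2/3)·√0.001 = 16.83 m³/s.
Q_A = 167.7 m³/s vs Q_B = 16.83 m³/s, so channel A carries more.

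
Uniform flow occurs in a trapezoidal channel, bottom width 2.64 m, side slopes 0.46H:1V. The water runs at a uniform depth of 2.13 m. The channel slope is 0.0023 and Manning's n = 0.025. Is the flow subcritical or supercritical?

With bottom width b = 2.64 m and side slope z = 0.46: A = (b + zy)y = (2.64 + 0.46×2.13)×2.13 = 7.71 m²; P = b + 2y√(1+z²) = 2.64 + 2×2.13×1.101 = 7.329 m.
Hydraulic radius R = A/P = 7.71/7.329 = 1.052 m.
V = (1/n) R^(2/3) √S = (1/0.025) × 1.052^(2/3) × √0.0023 = 1.984 m/s. Hydraulic depth D_h = A/T = 7.71/4.6 = 1.676 m.
Froude number Fr = V/√(g·D_h) = 1.984/√(9.81×1.676) = 0.489, which is less than 1, so the flow is subcritical.

subcritical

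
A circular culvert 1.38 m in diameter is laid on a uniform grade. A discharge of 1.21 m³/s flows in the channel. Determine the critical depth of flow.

At critical depth, Q² T / (g A³) = 1, i.e. A³/T = Q²/g = 1.21²/9.81 = 0.1492.
At y = 0.693 m: A³/T = 0.3082 — over.
At y = 0.501 m: A³/T = 0.08883 — short.
At y = 0.573 m: A³/T = 0.1489 — close enough.

y_c = 0.573 m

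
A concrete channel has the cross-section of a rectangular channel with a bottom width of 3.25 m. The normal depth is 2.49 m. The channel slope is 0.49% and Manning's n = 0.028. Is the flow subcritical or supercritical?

subcritical

Flow area A = b·y = 3.25 × 2.49 = 8.093 m². Wetted perimeter P = b + 2y = 3.25 + 2×2.49 = 8.23 m.
Hydraulic radius R = A/P = 8.093/8.23 = 0.9833 m.
V = (1/n) R^(2/3) √S = (1/0.028) × 0.9833^(2/3) × √0.0049 = 2.472 m/s. Hydraulic depth D_h = A/T = 8.093/3.25 = 2.49 m.
Froude number Fr = V/√(g·D_h) = 2.472/√(9.81×2.49) = 0.5, which is less than 1, so the flow is subcritical.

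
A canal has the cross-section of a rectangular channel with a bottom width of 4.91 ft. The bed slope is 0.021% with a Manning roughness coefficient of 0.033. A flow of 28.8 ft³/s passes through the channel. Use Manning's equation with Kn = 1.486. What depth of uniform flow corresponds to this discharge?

Manning's equation rearranged: A R^(2/3) = nQ / (1.486·√S) = 0.033 × 28.8 / (1.486 × √0.00021) = 44.13.
At y = 4.54 ft: A R^(2/3) = 30.41 — too small.
At y = 7.02 ft: A R^(2/3) = 51.36 — too large.
At y = 6.17 ft: A R^(2/3) = 44.1 — ≈ 44.13.

y_n = 6.17 ft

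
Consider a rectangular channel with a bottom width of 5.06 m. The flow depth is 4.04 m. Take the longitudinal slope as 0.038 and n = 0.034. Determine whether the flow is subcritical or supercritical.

supercritical

Flow area A = b·y = 5.06 × 4.04 = 20.44 m². Wetted perimeter P = b + 2y = 5.06 + 2×4.04 = 13.14 m.
Hydraulic radius R = A/P = 20.44/13.14 = 1.556 m.
V = (1/n) R^(2/3) √S = (1/0.034) × 1.556^(2/3) × √0.038 = 7.698 m/s. Hydraulic depth D_h = A/T = 20.44/5.06 = 4.04 m.
Froude number Fr = V/√(g·D_h) = 7.698/√(9.81×4.04) = 1.22, which is greater than 1, so the flow is supercritical.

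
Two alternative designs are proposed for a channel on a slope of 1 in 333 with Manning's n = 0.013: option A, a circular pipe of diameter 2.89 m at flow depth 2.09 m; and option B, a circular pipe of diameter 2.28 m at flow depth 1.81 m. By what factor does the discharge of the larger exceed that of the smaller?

Channel A: For a circular section of diameter D = 2.89 m at depth y = 2.09 m, the central angle is θ = 2 arccos(1 − 2y/D) = 4.067 rad. Then A = (D²/8)(θ − sin θ) = 5.08 m² and P = Dθ/2 = 5.877 m. Hydraulic radius R = A/P = 5.08/5.877 = 0.8644 m. Q_A = (1/0.013)·5.08·0.8644^(2/3)·√0.003003 = 19.43 m³/s.
Channel B: For a circular section of diameter D = 2.28 m at depth y = 1.81 m, the central angle is θ = 2 arccos(1 − 2y/D) = 4.398 rad. Then A = (D²/8)(θ − sin θ) = 3.476 m² and P = Dθ/2 = 5.014 m. Hydraulic radius R = A/P = 3.476/5.014 = 0.6933 m. Q_B = (1/0.013)·3.476·0.6933^(2/3)·√0.003003 = 11.48 m³/s.
The larger discharge is 19.43 m³/s and the smaller is 11.48 m³/s; the ratio is 1.69.

1.69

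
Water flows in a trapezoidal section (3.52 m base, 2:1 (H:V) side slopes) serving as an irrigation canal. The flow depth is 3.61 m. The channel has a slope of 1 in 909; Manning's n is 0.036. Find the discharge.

With bottom width b = 3.52 m and side slope z = 2: A = (b + zy)y = (3.52 + 2×3.61)×3.61 = 38.77 m²; P = b + 2y√(1+z²) = 3.52 + 2×3.61×2.236 = 19.66 m.
Hydraulic radius R = A/P = 38.77/19.66 = 1.972 m.
Manning's equation: Q = (1/n) A R^(2/3) S^(1/2) = (1/0.036) × 38.77 × 1.972^(2/3) × 0.0011^(1/2) = 56.2 m³/s.

Q = 56.2 m³/s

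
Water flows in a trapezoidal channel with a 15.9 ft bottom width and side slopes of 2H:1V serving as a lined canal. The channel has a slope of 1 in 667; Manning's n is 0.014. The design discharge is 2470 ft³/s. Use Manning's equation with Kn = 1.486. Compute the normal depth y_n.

Manning's equation rearranged: A R^(2/3) = nQ / (1.486·√S) = 0.014 × 2470 / (1.486 × √0.001499) = 601.
Trying y = 5.19 ft: A R^(2/3) = 313.7 — short.
Trying y = 8.07 ft: A R^(2/3) = 753.3 — over.
Trying y = 7.22 ft: A R^(2/3) = 601.1 — close enough.

y_n = 7.22 ft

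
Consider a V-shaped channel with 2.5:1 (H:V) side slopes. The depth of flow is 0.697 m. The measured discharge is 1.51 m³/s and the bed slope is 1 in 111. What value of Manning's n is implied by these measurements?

For a triangular section with side slope z = 2.5: A = zy² = 2.5×0.697² = 1.215 m²; P = 2y√(1+z²) = 2×0.697×2.693 = 3.753 m.
Hydraulic radius R = A/P = 1.215/3.753 = 0.3236 m.
Rearranging Manning's equation: n = (1/Q) A R^(2/3) S^(1/2) = (1/1.51) × 1.215 × 0.3236^(2/3) × √0.009009 = 0.036.

n = 0.036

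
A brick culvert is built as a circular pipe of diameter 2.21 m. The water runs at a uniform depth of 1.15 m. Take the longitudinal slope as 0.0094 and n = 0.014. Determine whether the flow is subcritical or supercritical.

For a circular section of diameter D = 2.21 m at depth y = 1.15 m, the central angle is θ = 2 arccos(1 − 2y/D) = 3.223 rad. Then A = (D²/8)(θ − sin θ) = 2.017 m² and P = Dθ/2 = 3.561 m.
Hydraulic radius R = A/P = 2.017/3.561 = 0.5665 m.
V = (1/n) R^(2/3) √S = (1/0.014) × 0.5665^(2/3) × √0.0094 = 4.741 m/s. Hydraulic depth D_h = A/T = 2.017/2.208 = 0.9136 m.
Froude number Fr = V/√(g·D_h) = 4.741/√(9.81×0.9136) = 1.58, which is greater than 1, so the flow is supercritical.

supercritical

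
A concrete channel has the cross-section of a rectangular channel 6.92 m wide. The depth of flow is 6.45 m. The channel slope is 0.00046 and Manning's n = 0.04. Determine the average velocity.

Flow area A = b·y = 6.92 × 6.45 = 44.63 m². Wetted perimeter P = b + 2y = 6.92 + 2×6.45 = 19.82 m.
Hydraulic radius R = A/P = 44.63/19.82 = 2.252 m.
From Manning's equation, V = (1/n) R^(2/3) S^(1/2) = (1/0.04) × 2.252^(2/3) × 0.00046^(1/2) = 0.921 m/s.

V = 0.921 m/s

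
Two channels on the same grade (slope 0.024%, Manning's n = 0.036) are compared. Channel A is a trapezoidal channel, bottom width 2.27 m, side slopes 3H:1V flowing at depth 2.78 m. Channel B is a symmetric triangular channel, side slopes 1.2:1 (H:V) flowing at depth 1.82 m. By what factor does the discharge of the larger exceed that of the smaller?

12.3

Channel A: With bottom width b = 2.27 m and side slope z = 3: A = (b + zy)y = (2.27 + 3×2.78)×2.78 = 29.5 m²; P = b + 2y√(1+z²) = 2.27 + 2×2.78×3.162 = 19.85 m. Hydraulic radius R = A/P = 29.5/19.85 = 1.486 m. Q_A = (1/0.036)·29.5·1.486^(2/3)·√0.00024 = 16.53 m³/s.
Channel B: For a triangular section with side slope z = 1.2: A = zy² = 1.2×1.82² = 3.975 m²; P = 2y√(1+z²) = 2×1.82×1.562 = 5.686 m. Hydraulic radius R = A/P = 3.975/5.686 = 0.6991 m. Q_B = (1/0.036)·3.975·0.6991^(2/3)·√0.00024 = 1.347 m³/s.
The larger discharge is 16.53 m³/s and the smaller is 1.347 m³/s; the ratio is 12.3.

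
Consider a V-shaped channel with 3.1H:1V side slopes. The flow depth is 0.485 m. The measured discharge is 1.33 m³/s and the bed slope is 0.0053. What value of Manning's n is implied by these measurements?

n = 0.015

For a triangular section with side slope z = 3.1: A = zy² = 3.1×0.485² = 0.7292 m²; P = 2y√(1+z²) = 2×0.485×3.257 = 3.16 m.
Hydraulic radius R = A/P = 0.7292/3.16 = 0.2308 m.
Rearranging Manning's equation: n = (1/Q) A R^(2/3) S^(1/2) = (1/1.33) × 0.7292 × 0.2308^(2/3) × √0.0053 = 0.015.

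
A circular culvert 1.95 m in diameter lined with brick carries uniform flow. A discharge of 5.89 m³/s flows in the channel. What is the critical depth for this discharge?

At critical depth, Q² T / (g A³) = 1, i.e. A³/T = Q²/g = 5.89²/9.81 = 3.536.
Try y = 0.873 m: A³/T = 1.119 — too small.
Try y = 1.5 m: A³/T = 9.116 — too large.
Try y = 1.18 m: A³/T = 3.541 — ≈ 3.536.

y_c = 1.18 m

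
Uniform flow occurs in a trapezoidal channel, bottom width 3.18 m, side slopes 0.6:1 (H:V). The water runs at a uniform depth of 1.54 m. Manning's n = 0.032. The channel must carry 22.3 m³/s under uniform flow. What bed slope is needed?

With bottom width b = 3.18 m and side slope z = 0.6: A = (b + zy)y = (3.18 + 0.6×1.54)×1.54 = 6.32 m²; P = b + 2y√(1+z²) = 3.18 + 2×1.54×1.166 = 6.772 m.
Hydraulic radius R = A/P = 6.32/6.772 = 0.9333 m.
From Manning's equation, S = [nQ / (1 A R^(2/3))]² = [0.032 × 22.3 / (1 × 6.32 × 0.9333^(2/3))]² = 0.014.

S = 0.014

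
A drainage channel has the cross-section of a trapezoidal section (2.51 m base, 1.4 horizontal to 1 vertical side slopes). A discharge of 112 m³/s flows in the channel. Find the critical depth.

y_c = 3.42 m

At critical depth, Q² T / (g A³) = 1, i.e. A³/T = Q²/g = 112²/9.81 = 1279.
Try y = 2.9 m: A³/T = 650.7 — low.
Try y = 3.94 m: A³/T = 2335 — high.
Try y = 3.42 m: A³/T = 1286 — ≈ 1279.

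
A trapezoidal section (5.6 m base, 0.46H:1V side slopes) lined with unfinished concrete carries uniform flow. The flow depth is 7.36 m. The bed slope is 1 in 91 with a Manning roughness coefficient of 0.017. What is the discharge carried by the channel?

With bottom width b = 5.6 m and side slope z = 0.46: A = (b + zy)y = (5.6 + 0.46×7.36)×7.36 = 66.13 m²; P = b + 2y√(1+z²) = 5.6 + 2×7.36×1.101 = 21.8 m.
Hydraulic radius R = A/P = 66.13/21.8 = 3.033 m.
Manning's equation: Q = (1/n) A R^(2/3) S^(1/2) = (1/0.017) × 66.13 × 3.033^(2/3) × 0.01099^(1/2) = 855 m³/s.

Q = 855 m³/s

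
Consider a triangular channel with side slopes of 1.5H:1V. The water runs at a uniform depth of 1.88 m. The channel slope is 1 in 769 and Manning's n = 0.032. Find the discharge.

For a triangular section with side slope z = 1.5: A = zy² = 1.5×1.88² = 5.302 m²; P = 2y√(1+z²) = 2×1.88×1.803 = 6.778 m.
Hydraulic radius R = A/P = 5.302/6.778 = 0.7821 m.
Manning's equation: Q = (1/n) A R^(2/3) S^(1/2) = (1/0.032) × 5.302 × 0.7821^(2/3) × 0.0013^(1/2) = 5.07 m³/s.

Q = 5.07 m³/s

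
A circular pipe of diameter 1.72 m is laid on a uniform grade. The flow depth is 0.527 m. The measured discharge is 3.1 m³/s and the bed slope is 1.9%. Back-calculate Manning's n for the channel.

n = 0.012

For a circular section of diameter D = 1.72 m at depth y = 0.527 m, the central angle is θ = 2 arccos(1 − 2y/D) = 2.346 rad. Then A = (D²/8)(θ − sin θ) = 0.6037 m² and P = Dθ/2 = 2.018 m.
Hydraulic radius R = A/P = 0.6037/2.018 = 0.2992 m.
Rearranging Manning's equation: n = (1/Q) A R^(2/3) S^(1/2) = (1/3.1) × 0.6037 × 0.2992^(2/3) × √0.019 = 0.012.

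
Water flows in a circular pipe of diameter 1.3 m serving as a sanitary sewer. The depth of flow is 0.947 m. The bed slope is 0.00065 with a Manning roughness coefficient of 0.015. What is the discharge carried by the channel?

For a circular section of diameter D = 1.3 m at depth y = 0.947 m, the central angle is θ = 2 arccos(1 − 2y/D) = 4.091 rad. Then A = (D²/8)(θ − sin θ) = 1.036 m² and P = Dθ/2 = 2.659 m.
Hydraulic radius R = A/P = 1.036/2.659 = 0.3896 m.
Manning's equation: Q = (1/n) A R^(2/3) S^(1/2) = (1/0.015) × 1.036 × 0.3896^(2/3) × 0.00065^(1/2) = 0.939 m³/s.

Q = 0.939 m³/s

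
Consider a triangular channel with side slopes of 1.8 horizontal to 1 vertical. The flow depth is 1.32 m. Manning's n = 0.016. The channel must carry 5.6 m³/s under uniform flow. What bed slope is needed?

S = 0.0017

For a triangular section with side slope z = 1.8: A = zy² = 1.8×1.32² = 3.136 m²; P = 2y√(1+z²) = 2×1.32×2.059 = 5.436 m.
Hydraulic radius R = A/P = 3.136/5.436 = 0.5769 m.
From Manning's equation, S = [nQ / (1 A R^(2/3))]² = [0.016 × 5.6 / (1 × 3.136 × 0.5769^(2/3))]² = 0.0017.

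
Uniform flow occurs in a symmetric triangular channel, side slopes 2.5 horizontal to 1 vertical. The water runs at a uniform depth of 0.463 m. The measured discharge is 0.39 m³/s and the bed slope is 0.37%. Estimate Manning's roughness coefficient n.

For a triangular section with side slope z = 2.5: A = zy² = 2.5×0.463² = 0.5359 m²; P = 2y√(1+z²) = 2×0.463×2.693 = 2.493 m.
Hydraulic radius R = A/P = 0.5359/2.493 = 0.2149 m.
Rearranging Manning's equation: n = (1/Q) A R^(2/3) S^(1/2) = (1/0.39) × 0.5359 × 0.2149^(2/3) × √0.0037 = 0.03.

n = 0.03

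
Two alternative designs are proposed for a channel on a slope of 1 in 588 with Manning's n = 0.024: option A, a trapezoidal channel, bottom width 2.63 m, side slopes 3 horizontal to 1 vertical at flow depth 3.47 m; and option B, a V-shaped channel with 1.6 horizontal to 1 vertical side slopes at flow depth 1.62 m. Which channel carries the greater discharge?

Channel A: With bottom width b = 2.63 m and side slope z = 3: A = (b + zy)y = (2.63 + 3×3.47)×3.47 = 45.25 m²; P = b + 2y√(1+z²) = 2.63 + 2×3.47×3.162 = 24.58 m. Hydraulic radius R = A/P = 45.25/24.58 = 1.841 m. Q_A = (1/0.024)·45.25·1.841^(2/3)·√0.001701 = 116.8 m³/s.
Channel B: For a triangular section with side slope z = 1.6: A = zy² = 1.6×1.62² = 4.199 m²; P = 2y√(1+z²) = 2×1.62×1.887 = 6.113 m. Hydraulic radius R = A/P = 4.199/6.113 = 0.6869 m. Q_B = (1/0.024)·4.199·0.6869^(2/3)·√0.001701 = 5.617 m³/s.
Q_A = 116.8 m³/s vs Q_B = 5.617 m³/s, so channel A carries more.

channel A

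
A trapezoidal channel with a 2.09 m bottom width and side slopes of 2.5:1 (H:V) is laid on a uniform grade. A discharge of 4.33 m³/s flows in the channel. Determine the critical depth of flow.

y_c = 0.596 m

At critical depth, Q² T / (g A³) = 1, i.e. A³/T = Q²/g = 4.33²/9.81 = 1.911.
Try y = 0.671 m: A³/T = 2.967 — over.
Try y = 0.51 m: A³/T = 1.089 — short.
Try y = 0.596 m: A³/T = 1.916 — matches.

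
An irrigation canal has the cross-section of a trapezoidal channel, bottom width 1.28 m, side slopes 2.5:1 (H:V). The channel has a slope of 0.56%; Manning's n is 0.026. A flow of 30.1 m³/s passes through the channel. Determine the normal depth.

y_n = 1.83 m

Manning's equation rearranged: A R^(2/3) = nQ / (1·√S) = 0.026 × 30.1 / (√0.0056) = 10.46.
Try y = 2.23 m: A R^(2/3) = 16.78 — too large.
Try y = 1.4 m: A R^(2/3) = 5.567 — too small.
Try y = 1.83 m: A R^(2/3) = 10.44 — matches.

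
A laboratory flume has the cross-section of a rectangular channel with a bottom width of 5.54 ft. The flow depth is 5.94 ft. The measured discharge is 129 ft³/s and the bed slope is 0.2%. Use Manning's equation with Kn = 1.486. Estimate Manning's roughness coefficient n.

n = 0.0259

Flow area A = b·y = 5.54 × 5.94 = 32.91 ft². Wetted perimeter P = b + 2y = 5.54 + 2×5.94 = 17.42 ft.
Hydraulic radius R = A/P = 32.91/17.42 = 1.889 ft.
Rearranging Manning's equation: n = (1.486/Q) A R^(2/3) S^(1/2) = (1.486/129) × 32.91 × 1.889^(2/3) × √0.002 = 0.0259.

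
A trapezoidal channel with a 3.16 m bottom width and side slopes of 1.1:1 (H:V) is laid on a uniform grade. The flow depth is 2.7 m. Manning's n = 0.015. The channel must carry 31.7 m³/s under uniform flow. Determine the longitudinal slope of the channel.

S = 0.00049

With bottom width b = 3.16 m and side slope z = 1.1: A = (b + zy)y = (3.16 + 1.1×2.7)×2.7 = 16.55 m²; P = b + 2y√(1+z²) = 3.16 + 2×2.7×1.487 = 11.19 m.
Hydraulic radius R = A/P = 16.55/11.19 = 1.479 m.
From Manning's equation, S = [nQ / (1 A R^(2/3))]² = [0.015 × 31.7 / (1 × 16.55 × 1.479^(2/3))]² = 0.00049.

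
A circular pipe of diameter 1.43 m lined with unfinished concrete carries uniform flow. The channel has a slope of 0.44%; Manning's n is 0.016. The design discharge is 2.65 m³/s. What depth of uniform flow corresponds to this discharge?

Manning's equation rearranged: A R^(2/3) = nQ / (1·√S) = 0.016 × 2.65 / (√0.0044) = 0.6392.
Try y = 1.04 m: A R^(2/3) = 0.711 — too large.
Try y = 0.959 m: A R^(2/3) = 0.6394 — ≈ 0.6392.

y_n = 0.959 m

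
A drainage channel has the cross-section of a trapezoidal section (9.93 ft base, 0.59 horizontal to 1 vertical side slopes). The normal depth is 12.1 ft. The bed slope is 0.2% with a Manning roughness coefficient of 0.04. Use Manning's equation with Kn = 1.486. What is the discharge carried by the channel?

With bottom width b = 9.93 ft and side slope z = 0.59: A = (b + zy)y = (9.93 + 0.59×12.1)×12.1 = 206.5 ft²; P = b + 2y√(1+z²) = 9.93 + 2×12.1×1.161 = 38.03 ft.
Hydraulic radius R = A/P = 206.5/38.03 = 5.431 ft.
Manning's equation: Q = (1.486/n) A R^(2/3) S^(1/2) = (1.486/0.04) × 206.5 × 5.431^(2/3) × 0.002^(1/2) = 1060 ft³/s.

Q = 1060 ft³/s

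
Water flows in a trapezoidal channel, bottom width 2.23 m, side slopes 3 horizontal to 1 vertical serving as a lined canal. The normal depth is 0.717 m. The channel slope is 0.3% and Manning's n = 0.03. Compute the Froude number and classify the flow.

subcritical

With bottom width b = 2.23 m and side slope z = 3: A = (b + zy)y = (2.23 + 3×0.717)×0.717 = 3.141 m²; P = b + 2y√(1+z²) = 2.23 + 2×0.717×3.162 = 6.765 m.
Hydraulic radius R = A/P = 3.141/6.765 = 0.4643 m.
V = (1/n) R^(2/3) √S = (1/0.03) × 0.4643^(2/3) × √0.003 = 1.095 m/s. Hydraulic depth D_h = A/T = 3.141/6.532 = 0.4809 m.
Froude number Fr = V/√(g·D_h) = 1.095/√(9.81×0.4809) = 0.504, which is less than 1, so the flow is subcritical.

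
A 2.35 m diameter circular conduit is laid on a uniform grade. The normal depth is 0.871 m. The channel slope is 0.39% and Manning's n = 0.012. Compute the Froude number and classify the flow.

For a circular section of diameter D = 2.35 m at depth y = 0.871 m, the central angle is θ = 2 arccos(1 − 2y/D) = 2.618 rad. Then A = (D²/8)(θ − sin θ) = 1.462 m² and P = Dθ/2 = 3.076 m.
Hydraulic radius R = A/P = 1.462/3.076 = 0.4753 m.
V = (1/n) R^(2/3) √S = (1/0.012) × 0.4753^(2/3) × √0.0039 = 3.17 m/s. Hydraulic depth D_h = A/T = 1.462/2.27 = 0.6442 m.
Froude number Fr = V/√(g·D_h) = 3.17/√(9.81×0.6442) = 1.26, which is greater than 1, so the flow is supercritical.

supercritical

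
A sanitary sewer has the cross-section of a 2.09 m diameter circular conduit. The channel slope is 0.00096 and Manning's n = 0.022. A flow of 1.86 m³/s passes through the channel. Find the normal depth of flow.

Manning's equation rearranged: A R^(2/3) = nQ / (1·√S) = 0.022 × 1.86 / (√0.00096) = 1.321.
Trying y = 0.98 m: A R^(2/3) = 0.9964 — low.
Trying y = 1.28 m: A R^(2/3) = 1.543 — high.
Trying y = 1.16 m: A R^(2/3) = 1.323 — close enough.

y_n = 1.16 m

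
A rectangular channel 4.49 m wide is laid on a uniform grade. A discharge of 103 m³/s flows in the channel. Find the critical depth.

For a rectangular channel, critical depth y_c = (q²/g)^(1/3) where q = Q/b = 103/4.49 = 22.94 m²/s.
So y_c = (22.94²/9.81)^(1/3) = 3.77 m.

y_c = 3.77 m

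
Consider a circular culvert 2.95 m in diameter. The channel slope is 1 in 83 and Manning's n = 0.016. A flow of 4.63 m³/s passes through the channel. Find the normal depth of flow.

Manning's equation rearranged: A R^(2/3) = nQ / (1·√S) = 0.016 × 4.63 / (√0.01205) = 0.6749.
Try y = 0.883 m: A R^(2/3) = 1.088 — high.
Try y = 0.693 m: A R^(2/3) = 0.6753 — ≈ 0.6749.

y_n = 0.693 m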